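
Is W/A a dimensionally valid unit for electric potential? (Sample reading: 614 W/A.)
Yes

electric potential has SI base units: kg * m^2 / (A * s^3)
W/A reduces to the same SI base units, so it is a valid unit for electric potential.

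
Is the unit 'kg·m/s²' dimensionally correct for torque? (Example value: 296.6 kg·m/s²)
No

torque has SI base units: kg * m^2 / s^2
kg·m/s² does NOT reduce to kg * m^2 / s^2; a valid unit for torque would be e.g. N·m.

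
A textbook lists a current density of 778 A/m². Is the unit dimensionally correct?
Yes

current density has SI base units: A / m^2
A/m² reduces to the same SI base units, so it is a valid unit for current density.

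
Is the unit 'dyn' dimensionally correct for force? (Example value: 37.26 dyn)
Yes

force has SI base units: kg * m / s^2
dyn reduces to the same SI base units, so it is a valid unit for force.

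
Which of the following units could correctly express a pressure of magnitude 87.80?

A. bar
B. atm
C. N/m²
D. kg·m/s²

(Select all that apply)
A, B, C

pressure has SI base units: kg / (m * s^2)

Checking each option against kg / (m * s^2):
  A. bar: ✓ matches
  B. atm: ✓ matches
  C. N/m²: ✓ matches
  D. kg·m/s²: ✗ does not match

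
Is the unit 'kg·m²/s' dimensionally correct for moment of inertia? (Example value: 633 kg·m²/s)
No

moment of inertia has SI base units: kg * m^2
kg·m²/s does NOT reduce to kg * m^2; a valid unit for moment of inertia would be e.g. kg·m².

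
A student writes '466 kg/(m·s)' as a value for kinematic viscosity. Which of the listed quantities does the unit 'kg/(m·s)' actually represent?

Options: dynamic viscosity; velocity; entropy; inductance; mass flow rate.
dynamic viscosity

kinematic viscosity should have units dimensionally equivalent to m^2 / s (e.g. m²/s).
The given unit 'kg/(m·s)' reduces to kg / (m * s). Of the listed options, that is the dimensionality of dynamic viscosity.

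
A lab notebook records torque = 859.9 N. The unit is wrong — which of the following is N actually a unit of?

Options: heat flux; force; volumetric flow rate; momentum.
force

torque should have units dimensionally equivalent to kg * m^2 / s^2 (e.g. N·m).
The given unit 'N' reduces to kg * m / s^2. Of the listed options, that is the dimensionality of force.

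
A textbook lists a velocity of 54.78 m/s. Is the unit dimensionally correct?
Yes

velocity has SI base units: m / s
m/s reduces to the same SI base units, so it is a valid unit for velocity.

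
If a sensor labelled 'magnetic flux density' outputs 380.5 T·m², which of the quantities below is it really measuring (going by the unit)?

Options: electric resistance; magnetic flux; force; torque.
magnetic flux

magnetic flux density should have units dimensionally equivalent to kg / (A * s^2) (e.g. T).
The given unit 'T·m²' reduces to kg * m^2 / (A * s^2). Of the listed options, that is the dimensionality of magnetic flux.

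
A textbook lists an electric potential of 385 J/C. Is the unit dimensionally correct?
Yes

electric potential has SI base units: kg * m^2 / (A * s^3)
J/C reduces to the same SI base units, so it is a valid unit for electric potential.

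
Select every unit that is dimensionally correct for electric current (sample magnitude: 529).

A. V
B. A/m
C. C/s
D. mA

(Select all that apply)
C, D

electric current has SI base units: A

Checking each option against A:
  A. V: ✗ does not match
  B. A/m: ✗ does not match
  C. C/s: ✓ matches
  D. mA: ✓ matches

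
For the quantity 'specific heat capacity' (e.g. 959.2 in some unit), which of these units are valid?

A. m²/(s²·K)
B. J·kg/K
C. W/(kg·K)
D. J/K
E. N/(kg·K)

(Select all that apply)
A

specific heat capacity has SI base units: m^2 / (s^2 * K)

Checking each option against m^2 / (s^2 * K):
  A. m²/(s²·K): ✓ matches
  B. J·kg/K: ✗ does not match
  C. W/(kg·K): ✗ does not match
  D. J/K: ✗ does not match
  E. N/(kg·K): ✗ does not match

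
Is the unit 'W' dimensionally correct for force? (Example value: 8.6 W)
No

force has SI base units: kg * m / s^2
W does NOT reduce to kg * m / s^2; a valid unit for force would be e.g. N.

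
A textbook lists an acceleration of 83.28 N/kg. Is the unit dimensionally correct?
Yes

acceleration has SI base units: m / s^2
N/kg reduces to the same SI base units, so it is a valid unit for acceleration.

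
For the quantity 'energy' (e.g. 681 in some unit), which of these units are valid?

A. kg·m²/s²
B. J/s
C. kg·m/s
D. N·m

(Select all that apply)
A, D

energy has SI base units: kg * m^2 / s^2

Checking each option against kg * m^2 / s^2:
  A. kg·m²/s²: ✓ matches
  B. J/s: ✗ does not match
  C. kg·m/s: ✗ does not match
  D. N·m: ✓ matches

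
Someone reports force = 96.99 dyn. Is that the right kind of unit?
Yes

force has SI base units: kg * m / s^2
dyn reduces to the same SI base units, so it is a valid unit for force.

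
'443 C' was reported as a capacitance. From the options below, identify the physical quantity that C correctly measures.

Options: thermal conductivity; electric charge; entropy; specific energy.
electric charge

capacitance should have units dimensionally equivalent to A^2 * s^4 / (kg * m^2) (e.g. F).
The given unit 'C' reduces to A * s. Of the listed options, that is the dimensionality of electric charge.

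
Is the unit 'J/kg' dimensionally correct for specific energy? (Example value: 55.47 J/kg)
Yes

specific energy has SI base units: m^2 / s^2
J/kg reduces to the same SI base units, so it is a valid unit for specific energy.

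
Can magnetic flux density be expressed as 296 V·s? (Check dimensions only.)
No

magnetic flux density has SI base units: kg / (A * s^2)
V·s does NOT reduce to kg / (A * s^2); a valid unit for magnetic flux density would be e.g. T.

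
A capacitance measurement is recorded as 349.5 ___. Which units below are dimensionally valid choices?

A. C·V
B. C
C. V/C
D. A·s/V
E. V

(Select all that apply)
D

capacitance has SI base units: A^2 * s^4 / (kg * m^2)

Checking each option against A^2 * s^4 / (kg * m^2):
  A. C·V: ✗ does not match
  B. C: ✗ does not match
  C. V/C: ✗ does not match
  D. A·s/V: ✓ matches
  E. V: ✗ does not match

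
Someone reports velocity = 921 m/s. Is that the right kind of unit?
Yes

velocity has SI base units: m / s
m/s reduces to the same SI base units, so it is a valid unit for velocity.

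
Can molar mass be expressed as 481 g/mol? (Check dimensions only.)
Yes

molar mass has SI base units: kg / mol
g/mol reduces to the same SI base units, so it is a valid unit for molar mass.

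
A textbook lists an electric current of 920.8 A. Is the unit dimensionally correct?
Yes

electric current has SI base units: A
A reduces to the same SI base units, so it is a valid unit for electric current.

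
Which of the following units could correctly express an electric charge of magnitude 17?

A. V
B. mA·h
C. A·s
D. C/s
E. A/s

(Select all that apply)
B, C

electric charge has SI base units: A * s

Checking each option against A * s:
  A. V: ✗ does not match
  B. mA·h: ✓ matches
  C. A·s: ✓ matches
  D. C/s: ✗ does not match
  E. A/s: ✗ does not match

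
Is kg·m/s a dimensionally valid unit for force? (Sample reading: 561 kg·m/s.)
No

force has SI base units: kg * m / s^2
kg·m/s does NOT reduce to kg * m / s^2; a valid unit for force would be e.g. N.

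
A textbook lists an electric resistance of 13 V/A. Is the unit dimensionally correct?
Yes

electric resistance has SI base units: kg * m^2 / (A^2 * s^3)
V/A reduces to the same SI base units, so it is a valid unit for electric resistance.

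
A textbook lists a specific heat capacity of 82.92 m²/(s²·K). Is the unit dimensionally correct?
Yes

specific heat capacity has SI base units: m^2 / (s^2 * K)
m²/(s²·K) reduces to the same SI base units, so it is a valid unit for specific heat capacity.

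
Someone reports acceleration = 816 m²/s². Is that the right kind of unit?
No

acceleration has SI base units: m / s^2
m²/s² does NOT reduce to m / s^2; a valid unit for acceleration would be e.g. m/s².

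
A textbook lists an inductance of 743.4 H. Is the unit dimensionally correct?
Yes

inductance has SI base units: kg * m^2 / (A^2 * s^2)
H reduces to the same SI base units, so it is a valid unit for inductance.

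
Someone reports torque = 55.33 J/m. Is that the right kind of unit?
No

torque has SI base units: kg * m^2 / s^2
J/m does NOT reduce to kg * m^2 / s^2; a valid unit for torque would be e.g. N·m.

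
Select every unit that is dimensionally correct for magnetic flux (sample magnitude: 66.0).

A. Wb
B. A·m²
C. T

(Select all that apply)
A

magnetic flux has SI base units: kg * m^2 / (A * s^2)

Checking each option against kg * m^2 / (A * s^2):
  A. Wb: ✓ matches
  B. A·m²: ✗ does not match
  C. T: ✗ does not match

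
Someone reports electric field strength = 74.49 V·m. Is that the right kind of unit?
No

electric field strength has SI base units: kg * m / (A * s^3)
V·m does NOT reduce to kg * m / (A * s^3); a valid unit for electric field strength would be e.g. V/m.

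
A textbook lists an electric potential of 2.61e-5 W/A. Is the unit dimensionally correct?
Yes

electric potential has SI base units: kg * m^2 / (A * s^3)
W/A reduces to the same SI base units, so it is a valid unit for electric potential.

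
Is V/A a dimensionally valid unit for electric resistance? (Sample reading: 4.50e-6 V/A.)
Yes

electric resistance has SI base units: kg * m^2 / (A^2 * s^3)
V/A reduces to the same SI base units, so it is a valid unit for electric resistance.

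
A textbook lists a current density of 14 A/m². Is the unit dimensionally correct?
Yes

current density has SI base units: A / m^2
A/m² reduces to the same SI base units, so it is a valid unit for current density.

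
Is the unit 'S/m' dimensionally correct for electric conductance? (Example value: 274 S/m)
No

electric conductance has SI base units: A^2 * s^3 / (kg * m^2)
S/m does NOT reduce to A^2 * s^3 / (kg * m^2); a valid unit for electric conductance would be e.g. S.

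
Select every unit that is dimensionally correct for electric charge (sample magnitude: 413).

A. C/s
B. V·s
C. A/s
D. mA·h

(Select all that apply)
D

electric charge has SI base units: A * s

Checking each option against A * s:
  A. C/s: ✗ does not match
  B. V·s: ✗ does not match
  C. A/s: ✗ does not match
  D. mA·h: ✓ matches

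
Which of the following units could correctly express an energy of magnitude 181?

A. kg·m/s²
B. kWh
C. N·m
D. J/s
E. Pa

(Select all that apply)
B, C

energy has SI base units: kg * m^2 / s^2

Checking each option against kg * m^2 / s^2:
  A. kg·m/s²: ✗ does not match
  B. kWh: ✓ matches
  C. N·m: ✓ matches
  D. J/s: ✗ does not match
  E. Pa: ✗ does not match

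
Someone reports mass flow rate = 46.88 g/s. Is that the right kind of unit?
Yes

mass flow rate has SI base units: kg / s
g/s reduces to the same SI base units, so it is a valid unit for mass flow rate.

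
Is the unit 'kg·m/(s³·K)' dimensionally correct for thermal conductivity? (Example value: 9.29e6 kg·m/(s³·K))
Yes

thermal conductivity has SI base units: kg * m / (s^3 * K)
kg·m/(s³·K) reduces to the same SI base units, so it is a valid unit for thermal conductivity.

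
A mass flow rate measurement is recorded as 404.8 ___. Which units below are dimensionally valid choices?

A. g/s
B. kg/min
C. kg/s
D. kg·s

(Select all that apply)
A, B, C

mass flow rate has SI base units: kg / s

Checking each option against kg / s:
  A. g/s: ✓ matches
  B. kg/min: ✓ matches
  C. kg/s: ✓ matches
  D. kg·s: ✗ does not match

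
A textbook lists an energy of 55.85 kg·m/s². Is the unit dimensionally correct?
No

energy has SI base units: kg * m^2 / s^2
kg·m/s² does NOT reduce to kg * m^2 / s^2; a valid unit for energy would be e.g. J.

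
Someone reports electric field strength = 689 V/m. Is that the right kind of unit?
Yes

electric field strength has SI base units: kg * m / (A * s^3)
V/m reduces to the same SI base units, so it is a valid unit for electric field strength.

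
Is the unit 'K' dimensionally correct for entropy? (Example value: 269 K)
No

entropy has SI base units: kg * m^2 / (s^2 * K)
K does NOT reduce to kg * m^2 / (s^2 * K); a valid unit for entropy would be e.g. J/K.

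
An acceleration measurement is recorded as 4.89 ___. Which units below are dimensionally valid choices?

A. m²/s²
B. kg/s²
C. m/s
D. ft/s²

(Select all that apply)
D

acceleration has SI base units: m / s^2

Checking each option against m / s^2:
  A. m²/s²: ✗ does not match
  B. kg/s²: ✗ does not match
  C. m/s: ✗ does not match
  D. ft/s²: ✓ matches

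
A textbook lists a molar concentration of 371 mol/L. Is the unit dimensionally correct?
Yes

molar concentration has SI base units: mol / m^3
mol/L reduces to the same SI base units, so it is a valid unit for molar concentration.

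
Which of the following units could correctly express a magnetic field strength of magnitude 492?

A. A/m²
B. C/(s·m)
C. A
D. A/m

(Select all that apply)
B, D

magnetic field strength has SI base units: A / m

Checking each option against A / m:
  A. A/m²: ✗ does not match
  B. C/(s·m): ✓ matches
  C. A: ✗ does not match
  D. A/m: ✓ matches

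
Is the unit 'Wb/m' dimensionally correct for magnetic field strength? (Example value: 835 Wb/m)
No

magnetic field strength has SI base units: A / m
Wb/m does NOT reduce to A / m; a valid unit for magnetic field strength would be e.g. A/m.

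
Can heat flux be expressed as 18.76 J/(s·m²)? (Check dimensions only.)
Yes

heat flux has SI base units: kg / s^3
J/(s·m²) reduces to the same SI base units, so it is a valid unit for heat flux.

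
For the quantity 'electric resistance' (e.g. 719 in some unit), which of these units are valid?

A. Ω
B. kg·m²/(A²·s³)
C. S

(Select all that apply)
A, B

electric resistance has SI base units: kg * m^2 / (A^2 * s^3)

Checking each option against kg * m^2 / (A^2 * s^3):
  A. Ω: ✓ matches
  B. kg·m²/(A²·s³): ✓ matches
  C. S: ✗ does not match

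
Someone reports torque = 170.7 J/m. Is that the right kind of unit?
No

torque has SI base units: kg * m^2 / s^2
J/m does NOT reduce to kg * m^2 / s^2; a valid unit for torque would be e.g. N·m.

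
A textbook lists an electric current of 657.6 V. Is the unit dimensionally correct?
No

electric current has SI base units: A
V does NOT reduce to A; a valid unit for electric current would be e.g. A.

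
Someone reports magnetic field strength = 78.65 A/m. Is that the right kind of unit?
Yes

magnetic field strength has SI base units: A / m
A/m reduces to the same SI base units, so it is a valid unit for magnetic field strength.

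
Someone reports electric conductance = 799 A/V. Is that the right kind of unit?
Yes

electric conductance has SI base units: A^2 * s^3 / (kg * m^2)
A/V reduces to the same SI base units, so it is a valid unit for electric conductance.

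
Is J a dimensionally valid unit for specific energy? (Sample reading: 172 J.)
No

specific energy has SI base units: m^2 / s^2
J does NOT reduce to m^2 / s^2; a valid unit for specific energy would be e.g. J/kg.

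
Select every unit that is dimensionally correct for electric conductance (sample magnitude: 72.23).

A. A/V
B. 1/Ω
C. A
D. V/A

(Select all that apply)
A, B

electric conductance has SI base units: A^2 * s^3 / (kg * m^2)

Checking each option against A^2 * s^3 / (kg * m^2):
  A. A/V: ✓ matches
  B. 1/Ω: ✓ matches
  C. A: ✗ does not match
  D. V/A: ✗ does not match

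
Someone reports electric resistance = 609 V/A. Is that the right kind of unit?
Yes

electric resistance has SI base units: kg * m^2 / (A^2 * s^3)
V/A reduces to the same SI base units, so it is a valid unit for electric resistance.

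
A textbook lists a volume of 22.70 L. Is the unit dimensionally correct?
Yes

volume has SI base units: m^3
L reduces to the same SI base units, so it is a valid unit for volume.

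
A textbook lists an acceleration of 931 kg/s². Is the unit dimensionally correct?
No

acceleration has SI base units: m / s^2
kg/s² does NOT reduce to m / s^2; a valid unit for acceleration would be e.g. m/s².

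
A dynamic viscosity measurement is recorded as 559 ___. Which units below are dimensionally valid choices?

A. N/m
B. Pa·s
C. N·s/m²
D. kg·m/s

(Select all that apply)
B, C

dynamic viscosity has SI base units: kg / (m * s)

Checking each option against kg / (m * s):
  A. N/m: ✗ does not match
  B. Pa·s: ✓ matches
  C. N·s/m²: ✓ matches
  D. kg·m/s: ✗ does not match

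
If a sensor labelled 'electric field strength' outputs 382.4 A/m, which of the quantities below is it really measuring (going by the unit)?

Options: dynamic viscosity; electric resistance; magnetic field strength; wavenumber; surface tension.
magnetic field strength

electric field strength should have units dimensionally equivalent to kg * m / (A * s^3) (e.g. V/m).
The given unit 'A/m' reduces to A / m. Of the listed options, that is the dimensionality of magnetic field strength.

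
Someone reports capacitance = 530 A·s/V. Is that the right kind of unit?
Yes

capacitance has SI base units: A^2 * s^4 / (kg * m^2)
A·s/V reduces to the same SI base units, so it is a valid unit for capacitance.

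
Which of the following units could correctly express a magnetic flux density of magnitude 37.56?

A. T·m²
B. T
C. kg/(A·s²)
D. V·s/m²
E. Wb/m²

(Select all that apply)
B, C, D, E

magnetic flux density has SI base units: kg / (A * s^2)

Checking each option against kg / (A * s^2):
  A. T·m²: ✗ does not match
  B. T: ✓ matches
  C. kg/(A·s²): ✓ matches
  D. V·s/m²: ✓ matches
  E. Wb/m²: ✓ matches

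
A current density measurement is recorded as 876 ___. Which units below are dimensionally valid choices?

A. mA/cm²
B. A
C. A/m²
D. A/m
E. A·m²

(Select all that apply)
A, C

current density has SI base units: A / m^2

Checking each option against A / m^2:
  A. mA/cm²: ✓ matches
  B. A: ✗ does not match
  C. A/m²: ✓ matches
  D. A/m: ✗ does not match
  E. A·m²: ✗ does not match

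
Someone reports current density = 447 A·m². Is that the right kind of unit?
No

current density has SI base units: A / m^2
A·m² does NOT reduce to A / m^2; a valid unit for current density would be e.g. A/m².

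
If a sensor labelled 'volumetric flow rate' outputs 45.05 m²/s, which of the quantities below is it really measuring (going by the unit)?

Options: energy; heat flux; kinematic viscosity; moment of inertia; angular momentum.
kinematic viscosity

volumetric flow rate should have units dimensionally equivalent to m^3 / s (e.g. m³/s).
The given unit 'm²/s' reduces to m^2 / s. Of the listed options, that is the dimensionality of kinematic viscosity.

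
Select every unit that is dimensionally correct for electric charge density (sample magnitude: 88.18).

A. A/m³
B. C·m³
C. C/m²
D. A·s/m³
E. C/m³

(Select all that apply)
D, E

electric charge density has SI base units: A * s / m^3

Checking each option against A * s / m^3:
  A. A/m³: ✗ does not match
  B. C·m³: ✗ does not match
  C. C/m²: ✗ does not match
  D. A·s/m³: ✓ matches
  E. C/m³: ✓ matches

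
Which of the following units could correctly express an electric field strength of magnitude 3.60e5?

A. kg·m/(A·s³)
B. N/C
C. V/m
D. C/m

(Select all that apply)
A, B, C

electric field strength has SI base units: kg * m / (A * s^3)

Checking each option against kg * m / (A * s^3):
  A. kg·m/(A·s³): ✓ matches
  B. N/C: ✓ matches
  C. V/m: ✓ matches
  D. C/m: ✗ does not match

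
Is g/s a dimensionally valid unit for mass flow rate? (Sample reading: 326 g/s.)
Yes

mass flow rate has SI base units: kg / s
g/s reduces to the same SI base units, so it is a valid unit for mass flow rate.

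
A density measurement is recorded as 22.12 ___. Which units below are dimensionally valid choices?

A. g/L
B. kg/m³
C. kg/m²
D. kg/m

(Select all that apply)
A, B

density has SI base units: kg / m^3

Checking each option against kg / m^3:
  A. g/L: ✓ matches
  B. kg/m³: ✓ matches
  C. kg/m²: ✗ does not match
  D. kg/m: ✗ does not match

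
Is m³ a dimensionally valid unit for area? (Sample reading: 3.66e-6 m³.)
No

area has SI base units: m^2
m³ does NOT reduce to m^2; a valid unit for area would be e.g. m².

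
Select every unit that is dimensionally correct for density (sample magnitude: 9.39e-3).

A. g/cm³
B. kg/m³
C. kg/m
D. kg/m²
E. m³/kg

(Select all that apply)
A, B

density has SI base units: kg / m^3

Checking each option against kg / m^3:
  A. g/cm³: ✓ matches
  B. kg/m³: ✓ matches
  C. kg/m: ✗ does not match
  D. kg/m²: ✗ does not match
  E. m³/kg: ✗ does not match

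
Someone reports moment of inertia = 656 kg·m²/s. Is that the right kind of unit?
No

moment of inertia has SI base units: kg * m^2
kg·m²/s does NOT reduce to kg * m^2; a valid unit for moment of inertia would be e.g. kg·m².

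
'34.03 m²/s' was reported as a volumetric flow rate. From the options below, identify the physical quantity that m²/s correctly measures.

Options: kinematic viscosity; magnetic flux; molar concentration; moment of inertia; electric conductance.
kinematic viscosity

volumetric flow rate should have units dimensionally equivalent to m^3 / s (e.g. m³/s).
The given unit 'm²/s' reduces to m^2 / s. Of the listed options, that is the dimensionality of kinematic viscosity.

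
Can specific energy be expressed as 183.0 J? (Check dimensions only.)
No

specific energy has SI base units: m^2 / s^2
J does NOT reduce to m^2 / s^2; a valid unit for specific energy would be e.g. J/kg.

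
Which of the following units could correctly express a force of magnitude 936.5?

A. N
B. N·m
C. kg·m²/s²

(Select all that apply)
A

force has SI base units: kg * m / s^2

Checking each option against kg * m / s^2:
  A. N: ✓ matches
  B. N·m: ✗ does not match
  C. kg·m²/s²: ✗ does not match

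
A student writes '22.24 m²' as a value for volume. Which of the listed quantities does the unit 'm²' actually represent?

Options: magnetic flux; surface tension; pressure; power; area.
area

volume should have units dimensionally equivalent to m^3 (e.g. m³).
The given unit 'm²' reduces to m^2. Of the listed options, that is the dimensionality of area.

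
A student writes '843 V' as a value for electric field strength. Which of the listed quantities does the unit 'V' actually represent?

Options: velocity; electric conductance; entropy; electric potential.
electric potential

electric field strength should have units dimensionally equivalent to kg * m / (A * s^3) (e.g. V/m).
The given unit 'V' reduces to kg * m^2 / (A * s^3). Of the listed options, that is the dimensionality of electric potential.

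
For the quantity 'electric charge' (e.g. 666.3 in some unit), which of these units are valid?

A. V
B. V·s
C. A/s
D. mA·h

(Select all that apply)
D

electric charge has SI base units: A * s

Checking each option against A * s:
  A. V: ✗ does not match
  B. V·s: ✗ does not match
  C. A/s: ✗ does not match
  D. mA·h: ✓ matches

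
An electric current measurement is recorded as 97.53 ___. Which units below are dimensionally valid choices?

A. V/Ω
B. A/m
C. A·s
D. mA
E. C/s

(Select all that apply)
A, D, E

electric current has SI base units: A

Checking each option against A:
  A. V/Ω: ✓ matches
  B. A/m: ✗ does not match
  C. A·s: ✗ does not match
  D. mA: ✓ matches
  E. C/s: ✓ matches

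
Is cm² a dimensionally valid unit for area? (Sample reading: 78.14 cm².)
Yes

area has SI base units: m^2
cm² reduces to the same SI base units, so it is a valid unit for area.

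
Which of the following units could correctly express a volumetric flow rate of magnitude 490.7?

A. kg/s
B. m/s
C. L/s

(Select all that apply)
C

volumetric flow rate has SI base units: m^3 / s

Checking each option against m^3 / s:
  A. kg/s: ✗ does not match
  B. m/s: ✗ does not match
  C. L/s: ✓ matches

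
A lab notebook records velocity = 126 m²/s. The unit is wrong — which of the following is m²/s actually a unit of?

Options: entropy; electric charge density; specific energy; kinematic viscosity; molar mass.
kinematic viscosity

velocity should have units dimensionally equivalent to m / s (e.g. m/s).
The given unit 'm²/s' reduces to m^2 / s. Of the listed options, that is the dimensionality of kinematic viscosity.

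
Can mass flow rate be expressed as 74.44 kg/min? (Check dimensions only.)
Yes

mass flow rate has SI base units: kg / s
kg/min reduces to the same SI base units, so it is a valid unit for mass flow rate.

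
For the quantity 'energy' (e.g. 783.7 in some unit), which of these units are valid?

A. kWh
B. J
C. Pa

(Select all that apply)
A, B

energy has SI base units: kg * m^2 / s^2

Checking each option against kg * m^2 / s^2:
  A. kWh: ✓ matches
  B. J: ✓ matches
  C. Pa: ✗ does not match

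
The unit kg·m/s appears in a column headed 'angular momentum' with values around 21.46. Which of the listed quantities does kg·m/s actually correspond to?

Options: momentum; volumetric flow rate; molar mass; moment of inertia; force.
momentum

angular momentum should have units dimensionally equivalent to kg * m^2 / s (e.g. kg·m²/s).
The given unit 'kg·m/s' reduces to kg * m / s. Of the listed options, that is the dimensionality of momentum.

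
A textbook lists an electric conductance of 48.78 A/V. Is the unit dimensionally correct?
Yes

electric conductance has SI base units: A^2 * s^3 / (kg * m^2)
A/V reduces to the same SI base units, so it is a valid unit for electric conductance.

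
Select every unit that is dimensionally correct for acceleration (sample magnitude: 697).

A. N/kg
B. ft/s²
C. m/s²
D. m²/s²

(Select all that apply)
A, B, C

acceleration has SI base units: m / s^2

Checking each option against m / s^2:
  A. N/kg: ✓ matches
  B. ft/s²: ✓ matches
  C. m/s²: ✓ matches
  D. m²/s²: ✗ does not match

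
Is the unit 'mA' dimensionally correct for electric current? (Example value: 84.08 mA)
Yes

electric current has SI base units: A
mA reduces to the same SI base units, so it is a valid unit for electric current.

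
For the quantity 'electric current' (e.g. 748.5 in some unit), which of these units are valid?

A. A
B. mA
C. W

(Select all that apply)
A, B

electric current has SI base units: A

Checking each option against A:
  A. A: ✓ matches
  B. mA: ✓ matches
  C. W: ✗ does not match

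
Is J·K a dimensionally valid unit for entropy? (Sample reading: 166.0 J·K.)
No

entropy has SI base units: kg * m^2 / (s^2 * K)
J·K does NOT reduce to kg * m^2 / (s^2 * K); a valid unit for entropy would be e.g. J/K.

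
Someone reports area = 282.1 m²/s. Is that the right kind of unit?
No

area has SI base units: m^2
m²/s does NOT reduce to m^2; a valid unit for area would be e.g. m².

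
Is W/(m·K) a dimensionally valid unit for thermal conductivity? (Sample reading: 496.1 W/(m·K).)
Yes

thermal conductivity has SI base units: kg * m / (s^3 * K)
W/(m·K) reduces to the same SI base units, so it is a valid unit for thermal conductivity.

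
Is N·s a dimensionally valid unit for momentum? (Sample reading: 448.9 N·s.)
Yes

momentum has SI base units: kg * m / s
N·s reduces to the same SI base units, so it is a valid unit for momentum.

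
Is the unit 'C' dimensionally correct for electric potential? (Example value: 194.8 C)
No

electric potential has SI base units: kg * m^2 / (A * s^3)
C does NOT reduce to kg * m^2 / (A * s^3); a valid unit for electric potential would be e.g. V.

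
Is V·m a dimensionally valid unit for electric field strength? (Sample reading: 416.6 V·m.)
No

electric field strength has SI base units: kg * m / (A * s^3)
V·m does NOT reduce to kg * m / (A * s^3); a valid unit for electric field strength would be e.g. V/m.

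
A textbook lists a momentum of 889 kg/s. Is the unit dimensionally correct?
No

momentum has SI base units: kg * m / s
kg/s does NOT reduce to kg * m / s; a valid unit for momentum would be e.g. kg·m/s.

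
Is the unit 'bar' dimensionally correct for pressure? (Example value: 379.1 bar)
Yes

pressure has SI base units: kg / (m * s^2)
bar reduces to the same SI base units, so it is a valid unit for pressure.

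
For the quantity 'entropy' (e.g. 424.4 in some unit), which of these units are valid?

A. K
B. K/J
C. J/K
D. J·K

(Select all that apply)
C

entropy has SI base units: kg * m^2 / (s^2 * K)

Checking each option against kg * m^2 / (s^2 * K):
  A. K: ✗ does not match
  B. K/J: ✗ does not match
  C. J/K: ✓ matches
  D. J·K: ✗ does not match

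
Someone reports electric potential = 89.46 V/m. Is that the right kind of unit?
No

electric potential has SI base units: kg * m^2 / (A * s^3)
V/m does NOT reduce to kg * m^2 / (A * s^3); a valid unit for electric potential would be e.g. V.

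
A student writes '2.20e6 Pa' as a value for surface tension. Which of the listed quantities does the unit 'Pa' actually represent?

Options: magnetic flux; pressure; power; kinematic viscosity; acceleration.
pressure

surface tension should have units dimensionally equivalent to kg / s^2 (e.g. N/m).
The given unit 'Pa' reduces to kg / (m * s^2). Of the listed options, that is the dimensionality of pressure.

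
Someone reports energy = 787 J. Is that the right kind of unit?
Yes

energy has SI base units: kg * m^2 / s^2
J reduces to the same SI base units, so it is a valid unit for energy.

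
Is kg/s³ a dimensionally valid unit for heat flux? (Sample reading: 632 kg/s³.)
Yes

heat flux has SI base units: kg / s^3
kg/s³ reduces to the same SI base units, so it is a valid unit for heat flux.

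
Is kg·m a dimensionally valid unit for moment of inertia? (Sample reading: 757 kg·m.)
No

moment of inertia has SI base units: kg * m^2
kg·m does NOT reduce to kg * m^2; a valid unit for moment of inertia would be e.g. kg·m².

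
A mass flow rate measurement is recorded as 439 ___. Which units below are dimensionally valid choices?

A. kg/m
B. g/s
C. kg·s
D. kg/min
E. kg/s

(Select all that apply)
B, D, E

mass flow rate has SI base units: kg / s

Checking each option against kg / s:
  A. kg/m: ✗ does not match
  B. g/s: ✓ matches
  C. kg·s: ✗ does not match
  D. kg/min: ✓ matches
  E. kg/s: ✓ matches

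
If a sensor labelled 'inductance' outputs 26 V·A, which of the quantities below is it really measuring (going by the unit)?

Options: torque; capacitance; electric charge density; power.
power

inductance should have units dimensionally equivalent to kg * m^2 / (A^2 * s^2) (e.g. H).
The given unit 'V·A' reduces to kg * m^2 / s^3. Of the listed options, that is the dimensionality of power.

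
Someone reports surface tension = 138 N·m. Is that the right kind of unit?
No

surface tension has SI base units: kg / s^2
N·m does NOT reduce to kg / s^2; a valid unit for surface tension would be e.g. N/m.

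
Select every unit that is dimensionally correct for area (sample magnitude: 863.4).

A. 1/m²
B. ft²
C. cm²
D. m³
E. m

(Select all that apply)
B, C

area has SI base units: m^2

Checking each option against m^2:
  A. 1/m²: ✗ does not match
  B. ft²: ✓ matches
  C. cm²: ✓ matches
  D. m³: ✗ does not match
  E. m: ✗ does not match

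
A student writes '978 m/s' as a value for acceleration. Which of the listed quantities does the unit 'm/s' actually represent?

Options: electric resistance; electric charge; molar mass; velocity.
velocity

acceleration should have units dimensionally equivalent to m / s^2 (e.g. m/s²).
The given unit 'm/s' reduces to m / s. Of the listed options, that is the dimensionality of velocity.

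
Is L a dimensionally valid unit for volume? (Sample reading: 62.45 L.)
Yes

volume has SI base units: m^3
L reduces to the same SI base units, so it is a valid unit for volume.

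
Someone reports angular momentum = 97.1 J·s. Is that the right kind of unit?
Yes

angular momentum has SI base units: kg * m^2 / s
J·s reduces to the same SI base units, so it is a valid unit for angular momentum.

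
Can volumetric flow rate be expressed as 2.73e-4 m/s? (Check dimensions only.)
No

volumetric flow rate has SI base units: m^3 / s
m/s does NOT reduce to m^3 / s; a valid unit for volumetric flow rate would be e.g. m³/s.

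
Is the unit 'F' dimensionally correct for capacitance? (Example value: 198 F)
Yes

capacitance has SI base units: A^2 * s^4 / (kg * m^2)
F reduces to the same SI base units, so it is a valid unit for capacitance.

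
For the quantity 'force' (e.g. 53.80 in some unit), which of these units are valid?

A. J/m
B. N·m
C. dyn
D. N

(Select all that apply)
A, C, D

force has SI base units: kg * m / s^2

Checking each option against kg * m / s^2:
  A. J/m: ✓ matches
  B. N·m: ✗ does not match
  C. dyn: ✓ matches
  D. N: ✓ matches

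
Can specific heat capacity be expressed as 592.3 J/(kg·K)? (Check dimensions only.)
Yes

specific heat capacity has SI base units: m^2 / (s^2 * K)
J/(kg·K) reduces to the same SI base units, so it is a valid unit for specific heat capacity.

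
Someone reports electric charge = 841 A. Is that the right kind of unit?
No

electric charge has SI base units: A * s
A does NOT reduce to A * s; a valid unit for electric charge would be e.g. C.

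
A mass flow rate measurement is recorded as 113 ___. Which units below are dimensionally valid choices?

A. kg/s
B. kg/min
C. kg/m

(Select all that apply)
A, B

mass flow rate has SI base units: kg / s

Checking each option against kg / s:
  A. kg/s: ✓ matches
  B. kg/min: ✓ matches
  C. kg/m: ✗ does not match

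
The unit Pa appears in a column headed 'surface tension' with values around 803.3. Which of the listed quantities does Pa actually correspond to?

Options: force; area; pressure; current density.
pressure

surface tension should have units dimensionally equivalent to kg / s^2 (e.g. N/m).
The given unit 'Pa' reduces to kg / (m * s^2). Of the listed options, that is the dimensionality of pressure.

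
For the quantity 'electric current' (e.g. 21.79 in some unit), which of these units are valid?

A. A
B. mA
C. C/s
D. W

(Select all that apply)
A, B, C

electric current has SI base units: A

Checking each option against A:
  A. A: ✓ matches
  B. mA: ✓ matches
  C. C/s: ✓ matches
  D. W: ✗ does not match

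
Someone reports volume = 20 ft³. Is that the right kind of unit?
Yes

volume has SI base units: m^3
ft³ reduces to the same SI base units, so it is a valid unit for volume.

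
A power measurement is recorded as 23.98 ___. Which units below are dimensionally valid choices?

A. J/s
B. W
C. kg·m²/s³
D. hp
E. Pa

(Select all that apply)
A, B, C, D

power has SI base units: kg * m^2 / s^3

Checking each option against kg * m^2 / s^3:
  A. J/s: ✓ matches
  B. W: ✓ matches
  C. kg·m²/s³: ✓ matches
  D. hp: ✓ matches
  E. Pa: ✗ does not match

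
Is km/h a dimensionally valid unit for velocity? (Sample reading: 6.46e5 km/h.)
Yes

velocity has SI base units: m / s
km/h reduces to the same SI base units, so it is a valid unit for velocity.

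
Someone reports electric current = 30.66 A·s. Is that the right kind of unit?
No

electric current has SI base units: A
A·s does NOT reduce to A; a valid unit for electric current would be e.g. A.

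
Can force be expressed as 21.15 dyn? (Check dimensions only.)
Yes

force has SI base units: kg * m / s^2
dyn reduces to the same SI base units, so it is a valid unit for force.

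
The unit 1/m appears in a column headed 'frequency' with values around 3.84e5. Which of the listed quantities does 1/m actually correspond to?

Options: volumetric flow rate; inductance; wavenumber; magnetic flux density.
wavenumber

frequency should have units dimensionally equivalent to 1 / s (e.g. Hz).
The given unit '1/m' reduces to 1 / m. Of the listed options, that is the dimensionality of wavenumber.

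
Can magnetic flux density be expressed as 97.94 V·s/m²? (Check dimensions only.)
Yes

magnetic flux density has SI base units: kg / (A * s^2)
V·s/m² reduces to the same SI base units, so it is a valid unit for magnetic flux density.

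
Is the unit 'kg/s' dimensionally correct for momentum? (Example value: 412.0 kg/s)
No

momentum has SI base units: kg * m / s
kg/s does NOT reduce to kg * m / s; a valid unit for momentum would be e.g. kg·m/s.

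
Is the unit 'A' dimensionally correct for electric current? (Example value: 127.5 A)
Yes

electric current has SI base units: A
A reduces to the same SI base units, so it is a valid unit for electric current.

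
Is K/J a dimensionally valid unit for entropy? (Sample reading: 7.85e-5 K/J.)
No

entropy has SI base units: kg * m^2 / (s^2 * K)
K/J does NOT reduce to kg * m^2 / (s^2 * K); a valid unit for entropy would be e.g. J/K.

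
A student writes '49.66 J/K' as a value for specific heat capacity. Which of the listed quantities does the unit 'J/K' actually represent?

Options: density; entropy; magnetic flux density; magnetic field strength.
entropy

specific heat capacity should have units dimensionally equivalent to m^2 / (s^2 * K) (e.g. J/(kg·K)).
The given unit 'J/K' reduces to kg * m^2 / (s^2 * K). Of the listed options, that is the dimensionality of entropy.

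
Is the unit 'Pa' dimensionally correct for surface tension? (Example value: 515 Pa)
No

surface tension has SI base units: kg / s^2
Pa does NOT reduce to kg / s^2; a valid unit for surface tension would be e.g. N/m.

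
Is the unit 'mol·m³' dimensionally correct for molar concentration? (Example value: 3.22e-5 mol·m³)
No

molar concentration has SI base units: mol / m^3
mol·m³ does NOT reduce to mol / m^3; a valid unit for molar concentration would be e.g. mol/m³.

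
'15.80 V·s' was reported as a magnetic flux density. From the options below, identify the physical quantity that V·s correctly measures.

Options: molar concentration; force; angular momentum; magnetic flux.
magnetic flux

magnetic flux density should have units dimensionally equivalent to kg / (A * s^2) (e.g. T).
The given unit 'V·s' reduces to kg * m^2 / (A * s^2). Of the listed options, that is the dimensionality of magnetic flux.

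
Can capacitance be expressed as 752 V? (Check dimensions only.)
No

capacitance has SI base units: A^2 * s^4 / (kg * m^2)
V does NOT reduce to A^2 * s^4 / (kg * m^2); a valid unit for capacitance would be e.g. F.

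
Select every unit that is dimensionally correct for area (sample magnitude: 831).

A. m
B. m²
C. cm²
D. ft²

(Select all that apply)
B, C, D

area has SI base units: m^2

Checking each option against m^2:
  A. m: ✗ does not match
  B. m²: ✓ matches
  C. cm²: ✓ matches
  D. ft²: ✓ matches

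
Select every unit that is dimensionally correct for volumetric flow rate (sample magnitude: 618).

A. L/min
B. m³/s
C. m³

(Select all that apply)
A, B

volumetric flow rate has SI base units: m^3 / s

Checking each option against m^3 / s:
  A. L/min: ✓ matches
  B. m³/s: ✓ matches
  C. m³: ✗ does not match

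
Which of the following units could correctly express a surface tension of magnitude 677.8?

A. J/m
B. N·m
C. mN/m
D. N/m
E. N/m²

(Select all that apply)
C, D

surface tension has SI base units: kg / s^2

Checking each option against kg / s^2:
  A. J/m: ✗ does not match
  B. N·m: ✗ does not match
  C. mN/m: ✓ matches
  D. N/m: ✓ matches
  E. N/m²: ✗ does not match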